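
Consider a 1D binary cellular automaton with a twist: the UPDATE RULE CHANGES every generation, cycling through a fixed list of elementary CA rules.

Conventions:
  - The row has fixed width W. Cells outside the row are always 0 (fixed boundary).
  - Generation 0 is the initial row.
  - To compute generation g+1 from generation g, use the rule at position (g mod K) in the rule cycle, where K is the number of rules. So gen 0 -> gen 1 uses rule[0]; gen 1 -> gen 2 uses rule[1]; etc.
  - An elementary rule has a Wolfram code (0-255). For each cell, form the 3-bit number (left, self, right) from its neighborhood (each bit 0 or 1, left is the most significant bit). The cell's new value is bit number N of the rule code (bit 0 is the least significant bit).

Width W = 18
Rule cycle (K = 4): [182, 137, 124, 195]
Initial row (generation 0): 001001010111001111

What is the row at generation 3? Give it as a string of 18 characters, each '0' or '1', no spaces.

Answer: 010000011000110110

Derivation:
Gen 0: 001001010111001111
Gen 1 (rule 182): 011111111010110110
Gen 2 (rule 137): 011111110000100100
Gen 3 (rule 124): 010000011000110110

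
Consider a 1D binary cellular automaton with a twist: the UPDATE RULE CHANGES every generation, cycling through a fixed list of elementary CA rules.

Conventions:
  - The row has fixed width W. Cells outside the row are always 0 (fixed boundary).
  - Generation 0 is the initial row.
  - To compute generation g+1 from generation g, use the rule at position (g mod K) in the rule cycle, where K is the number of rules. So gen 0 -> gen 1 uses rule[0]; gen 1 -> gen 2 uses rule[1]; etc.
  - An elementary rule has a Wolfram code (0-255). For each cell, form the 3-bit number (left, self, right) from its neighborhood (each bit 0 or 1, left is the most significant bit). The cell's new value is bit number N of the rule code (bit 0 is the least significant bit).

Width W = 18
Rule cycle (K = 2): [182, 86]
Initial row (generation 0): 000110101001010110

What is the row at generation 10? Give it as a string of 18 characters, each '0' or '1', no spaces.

Gen 0: 000110101001010110
Gen 1 (rule 182): 001001111111111001
Gen 2 (rule 86): 011110000000001111
Gen 3 (rule 182): 101101000000010110
Gen 4 (rule 86): 100101100000110011
Gen 5 (rule 182): 111110010001001100
Gen 6 (rule 86): 000011111011110110
Gen 7 (rule 182): 000101110101101001
Gen 8 (rule 86): 001100010100101111
Gen 9 (rule 182): 010010111111110110
Gen 10 (rule 86): 111110000000010011

Answer: 111110000000010011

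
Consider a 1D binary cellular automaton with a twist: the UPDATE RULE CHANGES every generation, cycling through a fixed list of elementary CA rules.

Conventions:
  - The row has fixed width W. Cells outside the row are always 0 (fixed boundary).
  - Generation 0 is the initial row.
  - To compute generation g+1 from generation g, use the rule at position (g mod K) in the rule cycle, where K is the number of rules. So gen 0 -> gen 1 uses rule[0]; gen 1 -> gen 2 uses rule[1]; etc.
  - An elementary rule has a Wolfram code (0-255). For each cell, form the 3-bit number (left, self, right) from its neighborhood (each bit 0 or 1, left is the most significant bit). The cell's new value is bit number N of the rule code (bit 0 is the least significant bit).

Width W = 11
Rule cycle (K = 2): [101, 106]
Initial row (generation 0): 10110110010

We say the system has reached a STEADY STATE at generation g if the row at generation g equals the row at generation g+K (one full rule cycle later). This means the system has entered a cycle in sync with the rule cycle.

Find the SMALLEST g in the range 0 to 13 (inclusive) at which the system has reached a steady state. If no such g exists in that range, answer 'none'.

Answer: 11

Derivation:
Gen 0: 10110110010
Gen 1 (rule 101): 11011010010
Gen 2 (rule 106): 11111100100
Gen 3 (rule 101): 00000100101
Gen 4 (rule 106): 00001001010
Gen 5 (rule 101): 11101001110
Gen 6 (rule 106): 10110011010
Gen 7 (rule 101): 11010001110
Gen 8 (rule 106): 11100011010
Gen 9 (rule 101): 00101001110
Gen 10 (rule 106): 01010011010
Gen 11 (rule 101): 01110001110
Gen 12 (rule 106): 11010011010
Gen 13 (rule 101): 01110001110
Gen 14 (rule 106): 11010011010
Gen 15 (rule 101): 01110001110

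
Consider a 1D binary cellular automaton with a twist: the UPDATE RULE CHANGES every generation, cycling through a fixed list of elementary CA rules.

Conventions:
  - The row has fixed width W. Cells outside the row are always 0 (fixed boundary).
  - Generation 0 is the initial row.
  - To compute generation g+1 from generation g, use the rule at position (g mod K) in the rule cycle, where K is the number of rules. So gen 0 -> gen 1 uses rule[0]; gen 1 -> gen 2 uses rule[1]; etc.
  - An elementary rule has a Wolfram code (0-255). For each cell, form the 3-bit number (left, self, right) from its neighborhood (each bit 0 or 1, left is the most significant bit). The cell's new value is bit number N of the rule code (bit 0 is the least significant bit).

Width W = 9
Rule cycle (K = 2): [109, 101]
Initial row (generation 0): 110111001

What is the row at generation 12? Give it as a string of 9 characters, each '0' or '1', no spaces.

Answer: 011111001

Derivation:
Gen 0: 110111001
Gen 1 (rule 109): 111101001
Gen 2 (rule 101): 000111001
Gen 3 (rule 109): 110101001
Gen 4 (rule 101): 011111001
Gen 5 (rule 109): 010001001
Gen 6 (rule 101): 010101001
Gen 7 (rule 109): 011111001
Gen 8 (rule 101): 000001001
Gen 9 (rule 109): 111101001
Gen 10 (rule 101): 000111001
Gen 11 (rule 109): 110101001
Gen 12 (rule 101): 011111001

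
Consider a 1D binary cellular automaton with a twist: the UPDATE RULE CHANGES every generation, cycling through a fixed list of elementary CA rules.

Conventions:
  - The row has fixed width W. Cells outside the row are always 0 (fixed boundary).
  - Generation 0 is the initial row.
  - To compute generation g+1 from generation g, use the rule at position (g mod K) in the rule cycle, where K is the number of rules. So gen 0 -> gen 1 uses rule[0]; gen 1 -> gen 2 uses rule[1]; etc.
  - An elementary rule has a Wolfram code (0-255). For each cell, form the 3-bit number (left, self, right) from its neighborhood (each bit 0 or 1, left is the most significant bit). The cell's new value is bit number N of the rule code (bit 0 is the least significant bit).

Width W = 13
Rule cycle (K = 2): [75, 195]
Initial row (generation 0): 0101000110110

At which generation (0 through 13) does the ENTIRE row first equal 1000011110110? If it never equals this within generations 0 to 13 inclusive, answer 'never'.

Gen 0: 0101000110110
Gen 1 (rule 75): 1000011110110
Gen 2 (rule 195): 0011101110010
Gen 3 (rule 75): 1110101010100
Gen 4 (rule 195): 0110000000001
Gen 5 (rule 75): 1110111111110
Gen 6 (rule 195): 0110011111110
Gen 7 (rule 75): 1110110000010
Gen 8 (rule 195): 0110010111100
Gen 9 (rule 75): 1110100100101
Gen 10 (rule 195): 0110001001000
Gen 11 (rule 75): 1110110010011
Gen 12 (rule 195): 0110010100101
Gen 13 (rule 75): 1110100001000

Answer: 1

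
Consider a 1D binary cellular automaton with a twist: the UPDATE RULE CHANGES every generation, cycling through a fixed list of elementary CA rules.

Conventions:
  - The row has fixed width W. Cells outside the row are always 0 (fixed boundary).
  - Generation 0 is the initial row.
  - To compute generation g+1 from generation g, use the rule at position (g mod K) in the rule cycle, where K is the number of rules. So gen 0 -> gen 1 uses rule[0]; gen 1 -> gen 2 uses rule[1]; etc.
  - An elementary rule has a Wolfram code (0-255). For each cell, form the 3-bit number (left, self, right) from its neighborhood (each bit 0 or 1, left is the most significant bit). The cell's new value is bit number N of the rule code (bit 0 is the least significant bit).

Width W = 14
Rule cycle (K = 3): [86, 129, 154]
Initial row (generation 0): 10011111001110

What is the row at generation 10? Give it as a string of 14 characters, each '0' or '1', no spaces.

Answer: 00001001011000

Derivation:
Gen 0: 10011111001110
Gen 1 (rule 86): 11100001110011
Gen 2 (rule 129): 01001100100000
Gen 3 (rule 154): 10111011010000
Gen 4 (rule 86): 10001001011000
Gen 5 (rule 129): 00100000000011
Gen 6 (rule 154): 01010000000110
Gen 7 (rule 86): 11011000001011
Gen 8 (rule 129): 00000011100000
Gen 9 (rule 154): 00000111010000
Gen 10 (rule 86): 00001001011000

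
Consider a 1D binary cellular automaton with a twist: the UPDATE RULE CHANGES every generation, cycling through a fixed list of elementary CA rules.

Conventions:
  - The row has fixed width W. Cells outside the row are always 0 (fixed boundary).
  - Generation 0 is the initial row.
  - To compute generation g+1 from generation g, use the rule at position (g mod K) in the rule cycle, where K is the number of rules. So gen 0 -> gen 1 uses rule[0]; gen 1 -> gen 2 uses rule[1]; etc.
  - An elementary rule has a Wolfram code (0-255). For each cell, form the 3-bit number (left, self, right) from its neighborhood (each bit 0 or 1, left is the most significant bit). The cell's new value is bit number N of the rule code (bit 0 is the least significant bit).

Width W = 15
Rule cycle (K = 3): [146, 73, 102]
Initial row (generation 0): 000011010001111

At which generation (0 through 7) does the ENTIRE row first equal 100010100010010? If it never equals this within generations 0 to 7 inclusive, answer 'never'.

Gen 0: 000011010001111
Gen 1 (rule 146): 000100001010110
Gen 2 (rule 73): 110001100000110
Gen 3 (rule 102): 010010100001010
Gen 4 (rule 146): 101100010010001
Gen 5 (rule 73): 001101000000100
Gen 6 (rule 102): 010111000001100
Gen 7 (rule 146): 100010100010010

Answer: 7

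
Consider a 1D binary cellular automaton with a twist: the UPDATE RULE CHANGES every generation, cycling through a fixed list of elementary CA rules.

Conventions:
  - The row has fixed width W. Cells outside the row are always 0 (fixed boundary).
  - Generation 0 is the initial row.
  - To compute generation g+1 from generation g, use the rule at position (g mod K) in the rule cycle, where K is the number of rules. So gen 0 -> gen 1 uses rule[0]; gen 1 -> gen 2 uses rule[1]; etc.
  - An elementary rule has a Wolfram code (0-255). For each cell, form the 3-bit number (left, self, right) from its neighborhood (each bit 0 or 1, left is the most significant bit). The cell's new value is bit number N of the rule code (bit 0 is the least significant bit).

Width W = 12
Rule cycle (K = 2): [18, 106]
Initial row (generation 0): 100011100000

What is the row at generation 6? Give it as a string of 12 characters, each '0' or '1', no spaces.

Answer: 100000100000

Derivation:
Gen 0: 100011100000
Gen 1 (rule 18): 010100010000
Gen 2 (rule 106): 101000100000
Gen 3 (rule 18): 000101010000
Gen 4 (rule 106): 001010100000
Gen 5 (rule 18): 010000010000
Gen 6 (rule 106): 100000100000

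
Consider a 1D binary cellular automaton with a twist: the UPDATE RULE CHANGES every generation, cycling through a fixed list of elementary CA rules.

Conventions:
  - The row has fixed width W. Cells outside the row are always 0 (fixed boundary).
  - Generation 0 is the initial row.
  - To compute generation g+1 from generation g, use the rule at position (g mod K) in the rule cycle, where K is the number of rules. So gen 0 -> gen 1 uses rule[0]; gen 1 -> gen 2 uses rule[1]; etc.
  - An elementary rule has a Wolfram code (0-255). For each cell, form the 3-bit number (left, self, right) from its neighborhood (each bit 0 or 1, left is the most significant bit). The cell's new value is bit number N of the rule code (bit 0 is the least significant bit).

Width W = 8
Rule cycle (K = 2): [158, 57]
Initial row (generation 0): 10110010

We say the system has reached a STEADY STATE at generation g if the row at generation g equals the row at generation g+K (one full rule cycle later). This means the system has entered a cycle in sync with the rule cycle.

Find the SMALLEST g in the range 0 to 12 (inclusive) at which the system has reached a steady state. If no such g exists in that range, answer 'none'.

Answer: none

Derivation:
Gen 0: 10110010
Gen 1 (rule 158): 10101111
Gen 2 (rule 57): 01011000
Gen 3 (rule 158): 11010100
Gen 4 (rule 57): 10101011
Gen 5 (rule 158): 10101010
Gen 6 (rule 57): 01010101
Gen 7 (rule 158): 11010101
Gen 8 (rule 57): 10101010
Gen 9 (rule 158): 10101011
Gen 10 (rule 57): 01010110
Gen 11 (rule 158): 11010101
Gen 12 (rule 57): 10101010
Gen 13 (rule 158): 10101011
Gen 14 (rule 57): 01010110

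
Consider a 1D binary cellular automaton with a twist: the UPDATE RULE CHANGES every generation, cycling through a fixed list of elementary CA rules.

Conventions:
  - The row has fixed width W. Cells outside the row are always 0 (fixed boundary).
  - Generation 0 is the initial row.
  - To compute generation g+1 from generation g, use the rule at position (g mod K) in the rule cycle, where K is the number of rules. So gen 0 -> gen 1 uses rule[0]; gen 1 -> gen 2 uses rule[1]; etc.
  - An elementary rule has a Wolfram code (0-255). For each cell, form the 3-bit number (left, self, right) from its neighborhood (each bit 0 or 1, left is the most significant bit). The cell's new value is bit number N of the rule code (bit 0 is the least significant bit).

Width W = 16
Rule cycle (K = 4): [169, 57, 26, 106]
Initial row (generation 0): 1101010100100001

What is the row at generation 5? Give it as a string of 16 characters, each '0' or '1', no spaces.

Answer: 1111100011110001

Derivation:
Gen 0: 1101010100100001
Gen 1 (rule 169): 1010101000001100
Gen 2 (rule 57): 0101010111101011
Gen 3 (rule 26): 1000000100000010
Gen 4 (rule 106): 0000001000000100
Gen 5 (rule 169): 1111100011110001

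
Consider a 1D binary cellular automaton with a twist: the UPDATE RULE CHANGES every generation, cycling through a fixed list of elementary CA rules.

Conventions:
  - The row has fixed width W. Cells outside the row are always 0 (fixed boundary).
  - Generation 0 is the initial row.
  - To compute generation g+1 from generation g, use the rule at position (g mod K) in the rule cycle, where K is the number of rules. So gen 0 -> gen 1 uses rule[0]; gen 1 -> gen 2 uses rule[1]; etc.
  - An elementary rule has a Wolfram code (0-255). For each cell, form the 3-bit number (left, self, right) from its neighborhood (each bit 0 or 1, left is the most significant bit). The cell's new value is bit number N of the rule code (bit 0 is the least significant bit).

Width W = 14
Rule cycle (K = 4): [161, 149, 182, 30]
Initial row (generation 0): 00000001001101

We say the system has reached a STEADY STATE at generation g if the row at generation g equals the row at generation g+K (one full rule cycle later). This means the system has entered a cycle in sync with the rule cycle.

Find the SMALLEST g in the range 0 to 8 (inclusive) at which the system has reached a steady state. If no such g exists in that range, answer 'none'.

Gen 0: 00000001001101
Gen 1 (rule 161): 11111100000010
Gen 2 (rule 149): 01111011111011
Gen 3 (rule 182): 10110101110100
Gen 4 (rule 30): 10100101000110
Gen 5 (rule 161): 01000010010000
Gen 6 (rule 149): 01111011011111
Gen 7 (rule 182): 10110100101110
Gen 8 (rule 30): 10100111101001
Gen 9 (rule 161): 01000011010000
Gen 10 (rule 149): 01111000011111
Gen 11 (rule 182): 10110100101110
Gen 12 (rule 30): 10100111101001

Answer: 7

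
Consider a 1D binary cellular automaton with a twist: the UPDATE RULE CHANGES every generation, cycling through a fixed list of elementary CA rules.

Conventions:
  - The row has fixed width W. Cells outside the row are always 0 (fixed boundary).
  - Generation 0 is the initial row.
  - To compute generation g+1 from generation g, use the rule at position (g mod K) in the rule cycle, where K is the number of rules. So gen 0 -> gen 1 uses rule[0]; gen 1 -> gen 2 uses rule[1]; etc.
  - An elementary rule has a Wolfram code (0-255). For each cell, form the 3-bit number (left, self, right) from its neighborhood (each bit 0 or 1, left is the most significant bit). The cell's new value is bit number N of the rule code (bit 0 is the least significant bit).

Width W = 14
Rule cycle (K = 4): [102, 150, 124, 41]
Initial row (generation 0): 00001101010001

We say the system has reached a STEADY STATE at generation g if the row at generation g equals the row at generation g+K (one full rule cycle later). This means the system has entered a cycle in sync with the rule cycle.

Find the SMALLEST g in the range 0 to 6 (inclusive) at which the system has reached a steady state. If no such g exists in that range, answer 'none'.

Answer: none

Derivation:
Gen 0: 00001101010001
Gen 1 (rule 102): 00010111110011
Gen 2 (rule 150): 00110011101100
Gen 3 (rule 124): 00111010111110
Gen 4 (rule 41): 10100101100000
Gen 5 (rule 102): 11101110100000
Gen 6 (rule 150): 01000100110000
Gen 7 (rule 124): 01100110111000
Gen 8 (rule 41): 01000101100011
Gen 9 (rule 102): 11001110100101
Gen 10 (rule 150): 00110100111101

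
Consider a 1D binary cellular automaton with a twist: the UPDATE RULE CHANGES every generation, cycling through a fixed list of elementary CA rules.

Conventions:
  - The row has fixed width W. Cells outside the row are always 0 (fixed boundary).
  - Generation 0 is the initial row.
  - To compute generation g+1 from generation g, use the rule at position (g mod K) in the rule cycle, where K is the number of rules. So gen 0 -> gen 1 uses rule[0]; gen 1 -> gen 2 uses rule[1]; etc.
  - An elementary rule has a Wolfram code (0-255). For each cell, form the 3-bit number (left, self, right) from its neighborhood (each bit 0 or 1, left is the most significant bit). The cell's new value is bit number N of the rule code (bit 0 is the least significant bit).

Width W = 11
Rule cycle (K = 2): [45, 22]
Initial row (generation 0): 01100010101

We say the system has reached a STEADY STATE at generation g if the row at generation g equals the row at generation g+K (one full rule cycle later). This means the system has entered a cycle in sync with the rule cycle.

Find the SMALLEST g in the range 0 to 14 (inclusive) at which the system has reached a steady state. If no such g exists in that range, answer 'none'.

Gen 0: 01100010101
Gen 1 (rule 45): 01001011111
Gen 2 (rule 22): 11111000000
Gen 3 (rule 45): 10000011111
Gen 4 (rule 22): 11000100000
Gen 5 (rule 45): 10010101111
Gen 6 (rule 22): 11110100000
Gen 7 (rule 45): 10001101111
Gen 8 (rule 22): 11010000000
Gen 9 (rule 45): 10110111111
Gen 10 (rule 22): 10000000000
Gen 11 (rule 45): 10111111111
Gen 12 (rule 22): 10000000000
Gen 13 (rule 45): 10111111111
Gen 14 (rule 22): 10000000000
Gen 15 (rule 45): 10111111111
Gen 16 (rule 22): 10000000000

Answer: 10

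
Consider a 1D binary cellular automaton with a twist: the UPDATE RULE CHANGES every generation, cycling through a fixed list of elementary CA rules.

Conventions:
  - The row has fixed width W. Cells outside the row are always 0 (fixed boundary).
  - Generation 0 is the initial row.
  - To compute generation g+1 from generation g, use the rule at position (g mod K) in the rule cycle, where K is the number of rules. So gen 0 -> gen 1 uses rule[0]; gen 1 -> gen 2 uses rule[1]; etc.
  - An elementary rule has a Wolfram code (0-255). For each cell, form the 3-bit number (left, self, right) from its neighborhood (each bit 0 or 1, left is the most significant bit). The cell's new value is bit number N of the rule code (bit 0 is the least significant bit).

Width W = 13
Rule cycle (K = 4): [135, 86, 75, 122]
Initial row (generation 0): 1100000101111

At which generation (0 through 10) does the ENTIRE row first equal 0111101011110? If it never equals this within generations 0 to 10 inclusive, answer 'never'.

Answer: 8

Derivation:
Gen 0: 1100000101111
Gen 1 (rule 135): 0001111100110
Gen 2 (rule 86): 0010000111011
Gen 3 (rule 75): 1100111101011
Gen 4 (rule 122): 1111100110111
Gen 5 (rule 135): 0111001000010
Gen 6 (rule 86): 1001111100111
Gen 7 (rule 75): 0011000101101
Gen 8 (rule 122): 0111101011110
Gen 9 (rule 135): 1011001001100
Gen 10 (rule 86): 1001111110110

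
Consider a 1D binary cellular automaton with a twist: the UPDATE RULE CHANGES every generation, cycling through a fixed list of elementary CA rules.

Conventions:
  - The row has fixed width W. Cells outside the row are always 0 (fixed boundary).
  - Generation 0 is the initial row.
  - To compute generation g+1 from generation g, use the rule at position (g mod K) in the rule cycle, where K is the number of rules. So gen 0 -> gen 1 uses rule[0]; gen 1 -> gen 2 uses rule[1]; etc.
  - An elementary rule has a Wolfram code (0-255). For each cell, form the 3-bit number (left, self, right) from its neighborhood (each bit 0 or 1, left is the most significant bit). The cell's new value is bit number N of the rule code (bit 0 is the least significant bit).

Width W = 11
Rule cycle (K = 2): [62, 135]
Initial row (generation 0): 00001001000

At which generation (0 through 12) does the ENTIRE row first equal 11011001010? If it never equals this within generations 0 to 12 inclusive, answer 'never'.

Gen 0: 00001001000
Gen 1 (rule 62): 00011111100
Gen 2 (rule 135): 11101111001
Gen 3 (rule 62): 10011000111
Gen 4 (rule 135): 10100011010
Gen 5 (rule 62): 11110110111
Gen 6 (rule 135): 01100000010
Gen 7 (rule 62): 11010000111
Gen 8 (rule 135): 00010111010
Gen 9 (rule 62): 00111100111
Gen 10 (rule 135): 11011001010
Gen 11 (rule 62): 10110111111
Gen 12 (rule 135): 10000011110

Answer: 10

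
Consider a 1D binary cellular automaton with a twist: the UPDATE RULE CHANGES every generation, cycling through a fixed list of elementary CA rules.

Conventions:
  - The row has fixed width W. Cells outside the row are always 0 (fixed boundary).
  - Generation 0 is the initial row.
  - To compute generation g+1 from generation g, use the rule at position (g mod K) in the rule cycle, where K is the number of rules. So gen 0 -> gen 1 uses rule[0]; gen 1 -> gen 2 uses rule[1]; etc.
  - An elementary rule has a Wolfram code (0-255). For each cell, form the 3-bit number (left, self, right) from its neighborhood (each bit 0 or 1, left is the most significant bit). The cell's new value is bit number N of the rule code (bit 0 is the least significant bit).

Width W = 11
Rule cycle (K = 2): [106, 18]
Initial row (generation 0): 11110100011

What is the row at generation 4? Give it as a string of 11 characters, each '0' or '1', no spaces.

Answer: 00000001000

Derivation:
Gen 0: 11110100011
Gen 1 (rule 106): 10011000111
Gen 2 (rule 18): 01100101000
Gen 3 (rule 106): 11101010000
Gen 4 (rule 18): 00000001000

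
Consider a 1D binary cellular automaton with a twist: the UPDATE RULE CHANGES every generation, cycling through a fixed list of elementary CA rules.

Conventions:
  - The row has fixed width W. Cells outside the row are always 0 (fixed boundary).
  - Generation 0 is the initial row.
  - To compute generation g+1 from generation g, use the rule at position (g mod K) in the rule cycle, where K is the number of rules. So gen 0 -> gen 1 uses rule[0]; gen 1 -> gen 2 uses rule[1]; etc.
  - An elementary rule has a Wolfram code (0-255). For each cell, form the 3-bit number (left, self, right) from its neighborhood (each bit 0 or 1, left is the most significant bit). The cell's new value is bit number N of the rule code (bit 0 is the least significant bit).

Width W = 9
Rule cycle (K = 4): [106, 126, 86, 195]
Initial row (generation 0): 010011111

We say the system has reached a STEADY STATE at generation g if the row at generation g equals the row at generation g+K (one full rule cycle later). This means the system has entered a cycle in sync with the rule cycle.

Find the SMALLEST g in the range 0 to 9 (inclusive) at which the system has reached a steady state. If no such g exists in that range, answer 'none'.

Gen 0: 010011111
Gen 1 (rule 106): 100110001
Gen 2 (rule 126): 111111011
Gen 3 (rule 86): 000001001
Gen 4 (rule 195): 111110010
Gen 5 (rule 106): 100010100
Gen 6 (rule 126): 110111110
Gen 7 (rule 86): 010000011
Gen 8 (rule 195): 100111101
Gen 9 (rule 106): 001100110
Gen 10 (rule 126): 011111111
Gen 11 (rule 86): 100000001
Gen 12 (rule 195): 001111110
Gen 13 (rule 106): 011000010

Answer: none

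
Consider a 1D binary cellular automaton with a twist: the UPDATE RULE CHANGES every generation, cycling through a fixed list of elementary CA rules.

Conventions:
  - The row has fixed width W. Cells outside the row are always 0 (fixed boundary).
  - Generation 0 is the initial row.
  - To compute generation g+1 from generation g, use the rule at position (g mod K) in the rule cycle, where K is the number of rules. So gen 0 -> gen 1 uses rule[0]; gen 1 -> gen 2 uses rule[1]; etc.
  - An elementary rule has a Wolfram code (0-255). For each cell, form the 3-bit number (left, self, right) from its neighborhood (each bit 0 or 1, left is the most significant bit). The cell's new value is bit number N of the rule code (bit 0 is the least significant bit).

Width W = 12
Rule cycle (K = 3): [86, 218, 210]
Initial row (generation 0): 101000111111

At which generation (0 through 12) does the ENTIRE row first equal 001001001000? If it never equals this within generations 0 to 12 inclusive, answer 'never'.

Gen 0: 101000111111
Gen 1 (rule 86): 101101000001
Gen 2 (rule 218): 001100100010
Gen 3 (rule 210): 010111010101
Gen 4 (rule 86): 110001010101
Gen 5 (rule 218): 111010000000
Gen 6 (rule 210): 011001000000
Gen 7 (rule 86): 101111100000
Gen 8 (rule 218): 001111110000
Gen 9 (rule 210): 010111111000
Gen 10 (rule 86): 110000001100
Gen 11 (rule 218): 111000011110
Gen 12 (rule 210): 011100101111

Answer: never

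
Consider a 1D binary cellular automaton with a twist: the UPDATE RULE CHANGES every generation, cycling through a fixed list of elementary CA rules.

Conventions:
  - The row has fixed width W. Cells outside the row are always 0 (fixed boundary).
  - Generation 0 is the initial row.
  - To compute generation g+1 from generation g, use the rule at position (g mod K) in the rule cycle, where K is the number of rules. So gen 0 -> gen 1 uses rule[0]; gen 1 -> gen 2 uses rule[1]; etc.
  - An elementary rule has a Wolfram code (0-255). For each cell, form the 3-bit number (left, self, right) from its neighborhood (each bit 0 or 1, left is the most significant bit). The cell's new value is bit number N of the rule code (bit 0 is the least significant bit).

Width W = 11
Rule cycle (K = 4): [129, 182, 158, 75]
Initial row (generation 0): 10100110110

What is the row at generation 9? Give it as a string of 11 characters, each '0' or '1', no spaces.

Answer: 10001100000

Derivation:
Gen 0: 10100110110
Gen 1 (rule 129): 00000000000
Gen 2 (rule 182): 00000000000
Gen 3 (rule 158): 00000000000
Gen 4 (rule 75): 11111111111
Gen 5 (rule 129): 01111111110
Gen 6 (rule 182): 10111111101
Gen 7 (rule 158): 10111111001
Gen 8 (rule 75): 00100001010
Gen 9 (rule 129): 10001100000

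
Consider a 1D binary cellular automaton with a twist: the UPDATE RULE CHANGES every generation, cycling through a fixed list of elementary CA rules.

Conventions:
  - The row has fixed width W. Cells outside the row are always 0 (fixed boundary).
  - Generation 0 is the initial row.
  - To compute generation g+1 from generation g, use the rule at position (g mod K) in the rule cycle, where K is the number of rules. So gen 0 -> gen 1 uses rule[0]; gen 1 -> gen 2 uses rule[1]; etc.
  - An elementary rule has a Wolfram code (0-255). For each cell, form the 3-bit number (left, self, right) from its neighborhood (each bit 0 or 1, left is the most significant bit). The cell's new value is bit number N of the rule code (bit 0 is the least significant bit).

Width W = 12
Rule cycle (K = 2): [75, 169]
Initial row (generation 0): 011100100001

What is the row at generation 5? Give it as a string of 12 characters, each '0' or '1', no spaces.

Gen 0: 011100100001
Gen 1 (rule 75): 110101001110
Gen 2 (rule 169): 101010001100
Gen 3 (rule 75): 000000111101
Gen 4 (rule 169): 111110111010
Gen 5 (rule 75): 100010101000

Answer: 100010101000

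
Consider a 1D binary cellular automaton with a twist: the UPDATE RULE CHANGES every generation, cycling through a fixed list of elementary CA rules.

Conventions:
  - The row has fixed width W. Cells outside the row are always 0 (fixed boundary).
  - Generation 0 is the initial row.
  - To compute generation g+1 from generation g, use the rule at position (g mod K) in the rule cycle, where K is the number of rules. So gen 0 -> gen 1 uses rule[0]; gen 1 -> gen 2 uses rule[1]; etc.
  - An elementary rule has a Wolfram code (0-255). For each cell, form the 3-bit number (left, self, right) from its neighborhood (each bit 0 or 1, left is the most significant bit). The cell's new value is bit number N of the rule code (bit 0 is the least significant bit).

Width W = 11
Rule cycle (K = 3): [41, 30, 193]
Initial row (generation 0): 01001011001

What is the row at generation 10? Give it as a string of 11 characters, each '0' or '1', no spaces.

Answer: 10001010000

Derivation:
Gen 0: 01001011001
Gen 1 (rule 41): 00000110000
Gen 2 (rule 30): 00001101000
Gen 3 (rule 193): 11100100011
Gen 4 (rule 41): 10000001010
Gen 5 (rule 30): 11000011011
Gen 6 (rule 193): 01011001001
Gen 7 (rule 41): 00110000000
Gen 8 (rule 30): 01101000000
Gen 9 (rule 193): 00100011111
Gen 10 (rule 41): 10001010000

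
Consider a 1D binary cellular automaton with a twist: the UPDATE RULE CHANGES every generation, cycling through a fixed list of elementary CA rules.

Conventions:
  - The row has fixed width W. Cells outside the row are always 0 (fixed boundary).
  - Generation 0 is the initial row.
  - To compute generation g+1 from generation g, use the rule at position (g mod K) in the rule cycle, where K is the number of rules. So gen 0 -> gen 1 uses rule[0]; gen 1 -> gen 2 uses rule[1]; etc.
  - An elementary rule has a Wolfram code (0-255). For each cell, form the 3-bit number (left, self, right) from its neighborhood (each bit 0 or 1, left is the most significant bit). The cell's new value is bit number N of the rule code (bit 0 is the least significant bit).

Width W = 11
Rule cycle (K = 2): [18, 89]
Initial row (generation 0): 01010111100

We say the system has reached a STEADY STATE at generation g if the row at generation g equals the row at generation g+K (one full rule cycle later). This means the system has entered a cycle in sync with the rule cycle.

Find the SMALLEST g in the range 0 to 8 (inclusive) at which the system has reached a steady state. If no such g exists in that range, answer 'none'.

Gen 0: 01010111100
Gen 1 (rule 18): 10000000010
Gen 2 (rule 89): 01111111001
Gen 3 (rule 18): 10000000110
Gen 4 (rule 89): 01111110111
Gen 5 (rule 18): 10000000000
Gen 6 (rule 89): 01111111111
Gen 7 (rule 18): 10000000000
Gen 8 (rule 89): 01111111111
Gen 9 (rule 18): 10000000000
Gen 10 (rule 89): 01111111111

Answer: 5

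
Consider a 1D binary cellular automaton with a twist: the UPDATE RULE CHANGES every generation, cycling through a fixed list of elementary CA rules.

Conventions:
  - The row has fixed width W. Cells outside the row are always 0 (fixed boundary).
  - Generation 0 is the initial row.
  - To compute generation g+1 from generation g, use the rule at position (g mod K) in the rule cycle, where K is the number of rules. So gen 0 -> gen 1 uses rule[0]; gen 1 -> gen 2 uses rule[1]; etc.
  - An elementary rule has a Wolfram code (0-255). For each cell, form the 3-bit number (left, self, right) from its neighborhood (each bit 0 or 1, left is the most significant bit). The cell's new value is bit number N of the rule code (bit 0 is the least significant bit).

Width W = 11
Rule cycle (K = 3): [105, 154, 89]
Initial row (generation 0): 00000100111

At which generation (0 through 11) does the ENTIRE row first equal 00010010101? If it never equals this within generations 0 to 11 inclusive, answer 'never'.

Answer: never

Derivation:
Gen 0: 00000100111
Gen 1 (rule 105): 11110000101
Gen 2 (rule 154): 11101001000
Gen 3 (rule 89): 10100100111
Gen 4 (rule 105): 01000000101
Gen 5 (rule 154): 10100001000
Gen 6 (rule 89): 00011100111
Gen 7 (rule 105): 11010100101
Gen 8 (rule 154): 10000011000
Gen 9 (rule 89): 01111011111
Gen 10 (rule 105): 01001110001
Gen 11 (rule 154): 10111101010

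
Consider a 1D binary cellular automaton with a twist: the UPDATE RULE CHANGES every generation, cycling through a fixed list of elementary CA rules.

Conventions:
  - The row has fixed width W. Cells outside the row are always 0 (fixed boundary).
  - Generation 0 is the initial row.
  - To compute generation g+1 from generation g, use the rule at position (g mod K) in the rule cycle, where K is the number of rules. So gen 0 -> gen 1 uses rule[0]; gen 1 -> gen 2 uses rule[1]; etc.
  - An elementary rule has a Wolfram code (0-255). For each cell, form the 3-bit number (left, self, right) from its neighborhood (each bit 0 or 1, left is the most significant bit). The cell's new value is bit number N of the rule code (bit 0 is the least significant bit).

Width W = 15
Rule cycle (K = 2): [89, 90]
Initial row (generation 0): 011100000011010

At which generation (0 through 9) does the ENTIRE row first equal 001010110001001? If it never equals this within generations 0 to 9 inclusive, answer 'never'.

Gen 0: 011100000011010
Gen 1 (rule 89): 010111111011001
Gen 2 (rule 90): 100100001011110
Gen 3 (rule 89): 010011100010011
Gen 4 (rule 90): 101110110101111
Gen 5 (rule 89): 001010110001001
Gen 6 (rule 90): 010000111010110
Gen 7 (rule 89): 001110101000111
Gen 8 (rule 90): 011010000101101
Gen 9 (rule 89): 011001110001100

Answer: 5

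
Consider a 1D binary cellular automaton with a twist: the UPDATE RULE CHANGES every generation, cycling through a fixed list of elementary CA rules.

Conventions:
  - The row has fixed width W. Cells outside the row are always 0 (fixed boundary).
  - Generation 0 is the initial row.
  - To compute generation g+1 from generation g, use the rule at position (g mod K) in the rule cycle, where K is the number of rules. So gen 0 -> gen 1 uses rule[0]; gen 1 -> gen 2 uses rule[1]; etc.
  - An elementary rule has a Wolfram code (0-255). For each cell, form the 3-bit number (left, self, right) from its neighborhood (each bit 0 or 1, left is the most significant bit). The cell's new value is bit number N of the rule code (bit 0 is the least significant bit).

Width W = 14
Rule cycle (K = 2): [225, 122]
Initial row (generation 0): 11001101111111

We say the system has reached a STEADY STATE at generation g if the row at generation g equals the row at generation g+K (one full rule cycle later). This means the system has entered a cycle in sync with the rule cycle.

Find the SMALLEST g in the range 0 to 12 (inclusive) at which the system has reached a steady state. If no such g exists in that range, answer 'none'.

Answer: 8

Derivation:
Gen 0: 11001101111111
Gen 1 (rule 225): 01000110111111
Gen 2 (rule 122): 10101111100001
Gen 3 (rule 225): 01010111101100
Gen 4 (rule 122): 10101100111110
Gen 5 (rule 225): 01010100011110
Gen 6 (rule 122): 10101010110011
Gen 7 (rule 225): 01010101010001
Gen 8 (rule 122): 10101010101010
Gen 9 (rule 225): 01010101010100
Gen 10 (rule 122): 10101010101010
Gen 11 (rule 225): 01010101010100
Gen 12 (rule 122): 10101010101010
Gen 13 (rule 225): 01010101010100
Gen 14 (rule 122): 10101010101010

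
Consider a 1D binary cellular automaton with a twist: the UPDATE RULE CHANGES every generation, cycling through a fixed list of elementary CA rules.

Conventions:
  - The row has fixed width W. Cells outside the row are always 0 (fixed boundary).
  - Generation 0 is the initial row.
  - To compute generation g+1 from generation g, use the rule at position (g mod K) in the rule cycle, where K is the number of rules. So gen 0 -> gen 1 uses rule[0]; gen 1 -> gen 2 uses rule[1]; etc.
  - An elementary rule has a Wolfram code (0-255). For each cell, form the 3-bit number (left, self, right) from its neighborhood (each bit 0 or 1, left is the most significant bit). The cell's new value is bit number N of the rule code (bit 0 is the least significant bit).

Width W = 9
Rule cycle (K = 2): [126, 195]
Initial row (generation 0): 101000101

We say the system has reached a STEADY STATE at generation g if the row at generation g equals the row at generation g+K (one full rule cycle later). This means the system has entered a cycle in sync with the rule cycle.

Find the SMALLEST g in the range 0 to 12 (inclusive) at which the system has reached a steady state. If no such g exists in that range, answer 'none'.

Answer: none

Derivation:
Gen 0: 101000101
Gen 1 (rule 126): 111101111
Gen 2 (rule 195): 011100111
Gen 3 (rule 126): 110111101
Gen 4 (rule 195): 010011100
Gen 5 (rule 126): 111110110
Gen 6 (rule 195): 011110010
Gen 7 (rule 126): 110011111
Gen 8 (rule 195): 010101111
Gen 9 (rule 126): 111111001
Gen 10 (rule 195): 011111010
Gen 11 (rule 126): 110001111
Gen 12 (rule 195): 010110111
Gen 13 (rule 126): 111111101
Gen 14 (rule 195): 011111100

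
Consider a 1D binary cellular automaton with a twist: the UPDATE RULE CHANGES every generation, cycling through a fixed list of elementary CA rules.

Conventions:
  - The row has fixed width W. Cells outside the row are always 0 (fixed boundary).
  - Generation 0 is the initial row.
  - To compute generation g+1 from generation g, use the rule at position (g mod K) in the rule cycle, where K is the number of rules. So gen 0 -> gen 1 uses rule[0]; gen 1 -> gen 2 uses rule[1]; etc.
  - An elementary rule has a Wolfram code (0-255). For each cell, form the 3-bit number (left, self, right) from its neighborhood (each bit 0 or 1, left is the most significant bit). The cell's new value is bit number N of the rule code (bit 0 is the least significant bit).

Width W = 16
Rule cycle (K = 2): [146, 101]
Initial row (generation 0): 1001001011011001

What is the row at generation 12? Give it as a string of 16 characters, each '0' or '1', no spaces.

Gen 0: 1001001011011001
Gen 1 (rule 146): 0110110000000110
Gen 2 (rule 101): 0011010111110010
Gen 3 (rule 146): 0100000011101101
Gen 4 (rule 101): 0101111000110111
Gen 5 (rule 146): 1000110101000010
Gen 6 (rule 101): 1010011111011010
Gen 7 (rule 146): 0001101110000001
Gen 8 (rule 101): 1100110010111101
Gen 9 (rule 146): 0011001100011000
Gen 10 (rule 101): 1001000101001011
Gen 11 (rule 146): 0110101000110000
Gen 12 (rule 101): 0011111010010111

Answer: 0011111010010111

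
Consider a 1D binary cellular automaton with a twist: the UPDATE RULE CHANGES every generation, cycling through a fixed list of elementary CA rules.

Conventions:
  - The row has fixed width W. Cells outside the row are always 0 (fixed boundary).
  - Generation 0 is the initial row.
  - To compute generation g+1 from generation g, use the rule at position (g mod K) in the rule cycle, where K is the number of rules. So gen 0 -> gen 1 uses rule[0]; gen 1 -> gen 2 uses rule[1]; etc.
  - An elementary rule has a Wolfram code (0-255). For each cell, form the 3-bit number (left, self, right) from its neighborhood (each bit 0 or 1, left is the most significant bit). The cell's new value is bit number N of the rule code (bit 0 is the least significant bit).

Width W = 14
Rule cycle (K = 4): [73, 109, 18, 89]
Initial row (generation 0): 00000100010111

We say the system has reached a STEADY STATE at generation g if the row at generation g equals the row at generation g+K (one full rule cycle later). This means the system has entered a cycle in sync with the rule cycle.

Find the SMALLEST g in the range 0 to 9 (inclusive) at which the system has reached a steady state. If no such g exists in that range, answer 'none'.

Gen 0: 00000100010111
Gen 1 (rule 73): 11110001000101
Gen 2 (rule 109): 10010101010111
Gen 3 (rule 18): 01100000000000
Gen 4 (rule 89): 01111111111111
Gen 5 (rule 73): 01000000000001
Gen 6 (rule 109): 01011111111101
Gen 7 (rule 18): 10000000000000
Gen 8 (rule 89): 01111111111111
Gen 9 (rule 73): 01000000000001
Gen 10 (rule 109): 01011111111101
Gen 11 (rule 18): 10000000000000
Gen 12 (rule 89): 01111111111111
Gen 13 (rule 73): 01000000000001

Answer: 4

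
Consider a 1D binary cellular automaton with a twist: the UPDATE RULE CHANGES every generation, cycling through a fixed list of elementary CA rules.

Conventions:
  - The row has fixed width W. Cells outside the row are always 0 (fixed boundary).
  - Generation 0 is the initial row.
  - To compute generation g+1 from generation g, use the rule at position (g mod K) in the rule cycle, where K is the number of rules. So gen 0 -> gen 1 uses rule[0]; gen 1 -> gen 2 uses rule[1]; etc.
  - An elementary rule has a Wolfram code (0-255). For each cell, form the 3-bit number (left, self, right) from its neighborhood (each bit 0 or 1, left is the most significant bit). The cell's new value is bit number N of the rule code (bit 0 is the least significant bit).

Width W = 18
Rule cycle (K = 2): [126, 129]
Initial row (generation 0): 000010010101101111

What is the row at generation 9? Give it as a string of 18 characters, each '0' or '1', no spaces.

Answer: 111110000111111111

Derivation:
Gen 0: 000010010101101111
Gen 1 (rule 126): 000111111111111001
Gen 2 (rule 129): 110011111111110000
Gen 3 (rule 126): 111110000000011000
Gen 4 (rule 129): 011100111111000011
Gen 5 (rule 126): 110111100001100111
Gen 6 (rule 129): 000011001100000010
Gen 7 (rule 126): 000111111110000111
Gen 8 (rule 129): 110011111100110010
Gen 9 (rule 126): 111110000111111111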